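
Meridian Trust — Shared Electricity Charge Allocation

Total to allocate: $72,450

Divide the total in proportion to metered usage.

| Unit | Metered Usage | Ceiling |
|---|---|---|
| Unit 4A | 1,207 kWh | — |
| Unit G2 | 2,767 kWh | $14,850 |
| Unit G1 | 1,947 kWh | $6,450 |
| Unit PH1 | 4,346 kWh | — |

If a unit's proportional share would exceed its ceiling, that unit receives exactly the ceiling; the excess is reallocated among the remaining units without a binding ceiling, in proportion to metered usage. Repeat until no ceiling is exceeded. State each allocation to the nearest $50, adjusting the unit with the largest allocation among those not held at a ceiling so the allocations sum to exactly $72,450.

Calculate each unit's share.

Combined metered usage = 10,267.
Unconstrained shares: Unit 4A 8,517.30; Unit G2 19,525.58; Unit G1 13,739.18; Unit PH1 30,667.94.
Capped: Unit G2 ($14,850), Unit G1 ($6,450); balance $51,150 reallocated over remaining metered usage 5,553.
Redistributed shares: Unit 4A 11,117.96 → $11,100; Unit PH1 40,032.04 → $40,050.

Unit 4A: $11,100 | Unit G2: $14,850 | Unit G1: $6,450 | Unit PH1: $40,050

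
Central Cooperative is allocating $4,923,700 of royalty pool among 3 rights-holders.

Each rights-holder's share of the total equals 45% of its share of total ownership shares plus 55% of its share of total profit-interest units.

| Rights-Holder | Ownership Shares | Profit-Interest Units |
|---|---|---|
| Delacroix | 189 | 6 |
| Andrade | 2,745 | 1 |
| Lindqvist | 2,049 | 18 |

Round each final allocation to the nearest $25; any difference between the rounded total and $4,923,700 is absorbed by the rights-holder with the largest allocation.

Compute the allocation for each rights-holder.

Delacroix: $733,975 · Andrade: $1,328,875 · Lindqvist: $2,860,850

Ownership shares total 4,983; profit-interest units total 25.
Combined weights (45% ownership shares + 55% profit-interest units): Delacroix 0.1491; Andrade 0.2699; Lindqvist 0.5810.
Unrounded shares: Delacroix 733,966.27; Andrade 1,328,871.35; Lindqvist 2,860,862.38.
At nearest $25: Delacroix $733,975; Andrade $1,328,875; Lindqvist $2,860,850. Sum = $4,923,700.
Sum already equals the total — no adjustment.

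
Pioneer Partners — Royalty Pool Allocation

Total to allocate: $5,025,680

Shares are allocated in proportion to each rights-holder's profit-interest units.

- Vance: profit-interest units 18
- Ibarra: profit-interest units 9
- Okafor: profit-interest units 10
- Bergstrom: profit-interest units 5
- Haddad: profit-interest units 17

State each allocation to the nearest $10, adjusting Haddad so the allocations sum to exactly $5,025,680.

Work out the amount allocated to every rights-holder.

Vance: $1,533,260; Ibarra: $766,630; Okafor: $851,810; Bergstrom: $425,910; Haddad: $1,448,070

Sum of profit-interest units: 59.
Raw shares: Vance 18/59 × $5,025,680 = 1,533,258.31; Ibarra 9/59 × $5,025,680 = 766,629.15; Okafor 10/59 × $5,025,680 = 851,810.17; Bergstrom 5/59 × $5,025,680 = 425,905.08; Haddad 17/59 × $5,025,680 = 1,448,077.29.
After rounding ($10): Vance $1,533,260; Ibarra $766,630; Okafor $851,810; Bergstrom $425,910; Haddad $1,448,080. Sum = $5,025,690.
Difference $5,025,680 − $5,025,690 = −$10 applied to Haddad: Haddad becomes $1,448,070.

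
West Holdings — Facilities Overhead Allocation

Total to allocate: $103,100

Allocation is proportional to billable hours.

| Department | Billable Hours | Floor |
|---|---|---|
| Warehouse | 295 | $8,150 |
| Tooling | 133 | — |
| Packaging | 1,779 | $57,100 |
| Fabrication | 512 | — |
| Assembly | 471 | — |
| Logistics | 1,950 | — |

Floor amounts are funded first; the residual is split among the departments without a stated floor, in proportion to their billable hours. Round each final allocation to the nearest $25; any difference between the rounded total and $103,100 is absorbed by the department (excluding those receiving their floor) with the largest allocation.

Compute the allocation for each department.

Warehouse: $8,150; Tooling: $1,650; Packaging: $57,100; Fabrication: $6,325; Assembly: $5,825; Logistics: $24,050

Fund the minimums — Warehouse $8,150; Packaging $57,100. Balance $37,850.
Balance split over remaining billable hours 3,066: Tooling 1,641.89 → $1,650; Fabrication 6,320.68 → $6,325; Assembly 5,814.53 → $5,825; Logistics 24,072.90 → $24,075.
Rounding difference −$25 applied to Logistics → $24,050.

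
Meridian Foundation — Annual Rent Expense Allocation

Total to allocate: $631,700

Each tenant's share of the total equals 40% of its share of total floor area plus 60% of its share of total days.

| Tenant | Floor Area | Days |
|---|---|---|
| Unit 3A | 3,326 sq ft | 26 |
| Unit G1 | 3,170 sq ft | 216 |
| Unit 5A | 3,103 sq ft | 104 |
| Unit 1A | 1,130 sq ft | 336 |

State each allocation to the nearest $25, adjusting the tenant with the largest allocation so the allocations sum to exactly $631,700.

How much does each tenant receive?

Totals — floor area 10,729, days 682.
Composite weights (40% floor area + 60% days): Unit 3A 0.1469; Unit G1 0.3082; Unit 5A 0.2072; Unit 1A 0.3377.
Pro-rata amounts: Unit 3A 92,780.48; Unit G1 194,698.59; Unit 5A 130,876.91; Unit 1A 213,344.03.
After rounding ($25): Unit 3A $92,775; Unit G1 $194,700; Unit 5A $130,875; Unit 1A $213,350. Sum = $631,700.
Sum already equals the total — no adjustment.

Unit 3A: $92,775; Unit G1: $194,700; Unit 5A: $130,875; Unit 1A: $213,350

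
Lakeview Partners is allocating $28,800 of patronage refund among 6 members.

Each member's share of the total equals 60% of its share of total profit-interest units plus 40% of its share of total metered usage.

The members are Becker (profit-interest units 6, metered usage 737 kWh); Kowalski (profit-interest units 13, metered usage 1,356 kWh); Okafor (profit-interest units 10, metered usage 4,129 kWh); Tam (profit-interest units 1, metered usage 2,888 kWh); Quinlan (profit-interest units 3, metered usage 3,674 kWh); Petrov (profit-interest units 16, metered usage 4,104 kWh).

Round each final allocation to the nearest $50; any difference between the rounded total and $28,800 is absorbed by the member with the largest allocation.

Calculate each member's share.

Becker: $2,600; Kowalski: $5,500; Okafor: $6,350; Tam: $2,300; Quinlan: $3,550; Petrov: $8,500

Totals — profit-interest units 49, metered usage 16,888.
Combined weights (60% profit-interest units + 40% metered usage): Becker 0.0909; Kowalski 0.1913; Okafor 0.2202; Tam 0.0806; Quinlan 0.1238; Petrov 0.2931.
Raw shares: Becker 2,618.66; Kowalski 5,509.47; Okafor 6,343.09; Tam 2,322.68; Quinlan 3,564.15; Petrov 8,441.96.
After rounding ($50): Becker $2,600; Kowalski $5,500; Okafor $6,350; Tam $2,300; Quinlan $3,550; Petrov $8,450. Sum = $28,750.
Difference $28,800 − $28,750 = +$50 applied to largest allocation (Petrov): Petrov becomes $8,500.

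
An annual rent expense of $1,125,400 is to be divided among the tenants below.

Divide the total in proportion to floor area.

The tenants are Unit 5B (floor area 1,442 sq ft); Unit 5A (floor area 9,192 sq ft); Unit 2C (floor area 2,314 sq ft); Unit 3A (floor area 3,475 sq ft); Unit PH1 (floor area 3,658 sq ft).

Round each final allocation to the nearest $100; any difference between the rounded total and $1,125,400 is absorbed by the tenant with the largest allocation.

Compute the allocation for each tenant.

Sum of floor area: 20,081.
Unrounded shares: Unit 5B 1,442/20,081 × $1,125,400 = 80,814.04; Unit 5A 9,192/20,081 × $1,125,400 = 515,147.49; Unit 2C 2,314/20,081 × $1,125,400 = 129,683.56; Unit 3A 3,475/20,081 × $1,125,400 = 194,749.51; Unit PH1 3,658/20,081 × $1,125,400 = 205,005.39.
At nearest $100: Unit 5B $80,800; Unit 5A $515,100; Unit 2C $129,700; Unit 3A $194,700; Unit PH1 $205,000. Sum = $1,125,300.
Difference $1,125,400 − $1,125,300 = +$100 applied to largest allocation (Unit 5A): Unit 5A becomes $515,200.

Unit 5B: $80,800 | Unit 5A: $515,200 | Unit 2C: $129,700 | Unit 3A: $194,700 | Unit PH1: $205,000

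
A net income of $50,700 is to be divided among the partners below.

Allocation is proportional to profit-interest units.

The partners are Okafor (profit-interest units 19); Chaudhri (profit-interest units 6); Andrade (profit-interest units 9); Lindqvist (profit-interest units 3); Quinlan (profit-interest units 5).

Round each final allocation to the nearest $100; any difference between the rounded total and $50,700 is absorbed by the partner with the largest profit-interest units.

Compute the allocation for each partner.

Okafor: $23,000 | Chaudhri: $7,200 | Andrade: $10,900 | Lindqvist: $3,600 | Quinlan: $6,000

Combined profit-interest units = 19 + 6 + 9 + 3 + 5 = 42.
Pro-rata amounts: Okafor 22,935.71; Chaudhri 7,242.86; Andrade 10,864.29; Lindqvist 3,621.43; Quinlan 6,035.71.
After rounding ($100): Okafor $22,900; Chaudhri $7,200; Andrade $10,900; Lindqvist $3,600; Quinlan $6,000. Sum = $50,600.
Difference $50,700 − $50,600 = +$100 applied to largest profit-interest units (Okafor): Okafor becomes $23,000.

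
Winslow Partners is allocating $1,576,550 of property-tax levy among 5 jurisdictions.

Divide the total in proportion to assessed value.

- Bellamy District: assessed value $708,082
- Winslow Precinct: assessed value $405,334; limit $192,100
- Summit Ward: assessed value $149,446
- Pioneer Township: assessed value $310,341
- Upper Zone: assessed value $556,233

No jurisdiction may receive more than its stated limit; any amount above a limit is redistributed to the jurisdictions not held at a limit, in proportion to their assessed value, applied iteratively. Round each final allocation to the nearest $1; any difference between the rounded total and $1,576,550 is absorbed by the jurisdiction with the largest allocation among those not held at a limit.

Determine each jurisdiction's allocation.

Bellamy District: $568,588; Winslow Precinct: $192,100; Summit Ward: $120,005; Pioneer Township: $249,203; Upper Zone: $446,654

Sum of assessed value: 2,129,436.
Pro-rata shares before constraints: Bellamy District 524,235.84; Winslow Precinct 300,093.23; Summit Ward 110,643.89; Pioneer Township 229,764.17; Upper Zone 411,812.86.
Held at cap: Winslow Precinct ($192,100); remaining pool $1,384,450 reallocated over remaining assessed value 1,724,102.
Shares after redistribution: Bellamy District 568,588.24 → $568,588; Summit Ward 120,004.80 → $120,005; Pioneer Township 249,203.12 → $249,203; Upper Zone 446,653.84 → $446,654.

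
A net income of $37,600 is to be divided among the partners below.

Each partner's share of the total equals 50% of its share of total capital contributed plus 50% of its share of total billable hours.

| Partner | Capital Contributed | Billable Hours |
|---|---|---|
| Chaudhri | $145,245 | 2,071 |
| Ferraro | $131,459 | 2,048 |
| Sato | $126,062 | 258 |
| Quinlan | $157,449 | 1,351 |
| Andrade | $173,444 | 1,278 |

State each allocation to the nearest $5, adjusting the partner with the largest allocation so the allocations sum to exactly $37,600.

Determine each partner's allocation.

Chaudhri: $9,275; Ferraro: $8,865; Sato: $3,925; Quinlan: $7,660; Andrade: $7,875

Totals — capital contributed 733,659, billable hours 7,006.
Combined weights (50% capital contributed + 50% billable hours): Chaudhri 0.2468; Ferraro 0.2358; Sato 0.1043; Quinlan 0.2037; Andrade 0.2094.
Raw shares: Chaudhri 9,279.25; Ferraro 8,864.27; Sato 3,922.66; Quinlan 7,659.92; Andrade 7,873.90.
After rounding ($5): Chaudhri $9,280; Ferraro $8,865; Sato $3,925; Quinlan $7,660; Andrade $7,875. Sum = $37,605.
Difference $37,600 − $37,605 = −$5 applied to largest allocation (Chaudhri): Chaudhri becomes $9,275.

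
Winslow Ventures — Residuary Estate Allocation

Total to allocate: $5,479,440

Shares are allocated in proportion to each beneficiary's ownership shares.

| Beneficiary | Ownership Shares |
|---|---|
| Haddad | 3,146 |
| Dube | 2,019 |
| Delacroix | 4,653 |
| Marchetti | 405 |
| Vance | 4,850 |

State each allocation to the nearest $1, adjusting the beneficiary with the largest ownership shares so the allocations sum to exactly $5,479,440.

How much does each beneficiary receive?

Sum of ownership shares: 15,073.
Raw shares: Haddad 3,146/15,073 × $5,479,440 = 1,143,655.43; Dube 2,019/15,073 × $5,479,440 = 733,960.68; Delacroix 4,653/15,073 × $5,479,440 = 1,691,490.37; Marchetti 405/15,073 × $5,479,440 = 147,228.37; Vance 4,850/15,073 × $5,479,440 = 1,763,105.15.
Rounded to nearest $1: Haddad $1,143,655; Dube $733,961; Delacroix $1,691,490; Marchetti $147,228; Vance $1,763,105. Sum = $5,479,439.
Difference $5,479,440 − $5,479,439 = +$1 applied to largest ownership shares (Vance): Vance becomes $1,763,106.

Haddad: $1,143,655 | Dube: $733,961 | Delacroix: $1,691,490 | Marchetti: $147,228 | Vance: $1,763,106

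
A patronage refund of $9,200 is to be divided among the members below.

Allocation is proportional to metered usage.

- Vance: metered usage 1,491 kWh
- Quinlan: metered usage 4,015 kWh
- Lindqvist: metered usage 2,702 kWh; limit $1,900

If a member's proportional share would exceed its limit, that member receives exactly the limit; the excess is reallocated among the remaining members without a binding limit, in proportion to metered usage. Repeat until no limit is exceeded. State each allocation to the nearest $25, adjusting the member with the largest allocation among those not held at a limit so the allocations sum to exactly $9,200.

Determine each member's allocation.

Sum of metered usage: 8,208.
Unconstrained shares: Vance 1,671.20; Quinlan 4,500.24; Lindqvist 3,028.56.
Capped: Lindqvist ($1,900); residual $7,300 reallocated over remaining metered usage 5,506.
Shares after redistribution: Vance 1,976.81 → $1,975; Quinlan 5,323.19 → $5,325.

Vance: $1,975; Quinlan: $5,325; Lindqvist: $1,900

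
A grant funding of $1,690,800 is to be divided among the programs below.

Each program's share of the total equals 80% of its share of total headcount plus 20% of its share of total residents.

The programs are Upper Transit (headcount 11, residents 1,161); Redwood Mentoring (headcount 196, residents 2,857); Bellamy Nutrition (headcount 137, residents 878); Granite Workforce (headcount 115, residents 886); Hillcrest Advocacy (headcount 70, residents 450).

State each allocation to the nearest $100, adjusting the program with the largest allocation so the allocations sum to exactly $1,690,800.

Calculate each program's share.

Totals — headcount 529, residents 6,232.
Composite weights (80% headcount + 20% residents): Upper Transit 0.0539; Redwood Mentoring 0.3881; Bellamy Nutrition 0.2354; Granite Workforce 0.2023; Hillcrest Advocacy 0.1203.
Proportional shares: Upper Transit 91,124.77; Redwood Mentoring 656,193.36; Bellamy Nutrition 397,947.56; Granite Workforce 342,128.19; Hillcrest Advocacy 203,406.12.
After rounding ($100): Upper Transit $91,100; Redwood Mentoring $656,200; Bellamy Nutrition $397,900; Granite Workforce $342,100; Hillcrest Advocacy $203,400. Sum = $1,690,700.
Difference $1,690,800 − $1,690,700 = +$100 applied to largest allocation (Redwood Mentoring): Redwood Mentoring becomes $656,300.

Upper Transit: $91,100 · Redwood Mentoring: $656,300 · Bellamy Nutrition: $397,900 · Granite Workforce: $342,100 · Hillcrest Advocacy: $203,400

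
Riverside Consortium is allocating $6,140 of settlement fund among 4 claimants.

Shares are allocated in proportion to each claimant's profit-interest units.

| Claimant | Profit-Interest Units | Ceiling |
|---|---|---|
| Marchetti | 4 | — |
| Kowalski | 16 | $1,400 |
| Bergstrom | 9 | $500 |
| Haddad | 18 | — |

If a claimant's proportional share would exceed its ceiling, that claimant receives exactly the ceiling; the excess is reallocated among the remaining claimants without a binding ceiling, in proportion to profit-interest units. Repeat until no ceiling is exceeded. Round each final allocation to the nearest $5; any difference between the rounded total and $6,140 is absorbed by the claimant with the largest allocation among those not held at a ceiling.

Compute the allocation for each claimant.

Marchetti: $770; Kowalski: $1,400; Bergstrom: $500; Haddad: $3,470

Combined profit-interest units = 47.
Pro-rata shares before constraints: Marchetti 522.55; Kowalski 2,090.21; Bergstrom 1,175.74; Haddad 2,351.49.
Capped: Kowalski ($1,400), Bergstrom ($500); residual $4,240 reallocated over remaining profit-interest units 22.
Shares after redistribution: Marchetti 770.91 → $770; Haddad 3,469.09 → $3,470.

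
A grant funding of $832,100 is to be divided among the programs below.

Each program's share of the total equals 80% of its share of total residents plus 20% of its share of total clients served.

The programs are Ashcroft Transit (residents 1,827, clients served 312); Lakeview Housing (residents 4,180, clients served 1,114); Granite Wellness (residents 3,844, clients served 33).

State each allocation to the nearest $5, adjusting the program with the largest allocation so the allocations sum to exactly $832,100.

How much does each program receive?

Residents total 9,851; clients served total 1,459.
Composite weights (80% residents + 20% clients served): Ashcroft Transit 0.1911; Lakeview Housing 0.4922; Granite Wellness 0.3167.
Proportional shares: Ashcroft Transit 159,047.38; Lakeview Housing 409,530.71; Granite Wellness 263,521.91.
Rounded to nearest $5: Ashcroft Transit $159,045; Lakeview Housing $409,530; Granite Wellness $263,520. Sum = $832,095.
Difference $832,100 − $832,095 = +$5 applied to largest allocation (Lakeview Housing): Lakeview Housing becomes $409,535.

Ashcroft Transit: $159,045 | Lakeview Housing: $409,535 | Granite Wellness: $263,520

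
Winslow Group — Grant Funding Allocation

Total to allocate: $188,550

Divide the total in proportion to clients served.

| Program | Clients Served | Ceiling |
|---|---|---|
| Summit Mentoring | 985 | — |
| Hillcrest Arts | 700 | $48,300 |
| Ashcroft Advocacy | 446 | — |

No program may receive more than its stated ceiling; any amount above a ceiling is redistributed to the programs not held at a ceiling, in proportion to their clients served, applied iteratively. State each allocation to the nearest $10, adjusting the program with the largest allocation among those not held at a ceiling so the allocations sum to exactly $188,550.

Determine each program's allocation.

Total clients served = 2,131.
Pro-rata shares before constraints: Summit Mentoring 87,152.39; Hillcrest Arts 61,935.71; Ashcroft Advocacy 39,461.90.
Held at cap: Hillcrest Arts ($48,300); balance $140,250 reallocated over remaining clients served 1,431.
Shares after redistribution: Summit Mentoring 96,538.26 → $96,540; Ashcroft Advocacy 43,711.74 → $43,710.

Summit Mentoring: $96,540 | Hillcrest Arts: $48,300 | Ashcroft Advocacy: $43,710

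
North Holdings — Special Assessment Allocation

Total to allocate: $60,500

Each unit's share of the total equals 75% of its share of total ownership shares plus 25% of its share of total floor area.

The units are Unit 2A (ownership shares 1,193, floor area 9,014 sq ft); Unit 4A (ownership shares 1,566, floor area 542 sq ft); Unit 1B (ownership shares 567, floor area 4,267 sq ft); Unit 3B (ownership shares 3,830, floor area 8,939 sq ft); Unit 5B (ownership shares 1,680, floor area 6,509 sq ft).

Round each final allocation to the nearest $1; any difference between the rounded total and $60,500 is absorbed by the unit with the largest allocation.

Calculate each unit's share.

Totals — ownership shares 8,836, floor area 29,271.
Combined weights (75% ownership shares + 25% floor area): Unit 2A 0.1782; Unit 4A 0.1376; Unit 1B 0.0846; Unit 3B 0.4014; Unit 5B 0.1982.
Pro-rata amounts: Unit 2A 10,784.09; Unit 4A 8,321.85; Unit 1B 5,116.54; Unit 3B 24,286.96; Unit 5B 11,990.56.
Rounded to nearest $1: Unit 2A $10,784; Unit 4A $8,322; Unit 1B $5,117; Unit 3B $24,287; Unit 5B $11,991. Sum = $60,501.
Difference $60,500 − $60,501 = −$1 applied to largest allocation (Unit 3B): Unit 3B becomes $24,286.

Unit 2A: $10,784; Unit 4A: $8,322; Unit 1B: $5,117; Unit 3B: $24,286; Unit 5B: $11,991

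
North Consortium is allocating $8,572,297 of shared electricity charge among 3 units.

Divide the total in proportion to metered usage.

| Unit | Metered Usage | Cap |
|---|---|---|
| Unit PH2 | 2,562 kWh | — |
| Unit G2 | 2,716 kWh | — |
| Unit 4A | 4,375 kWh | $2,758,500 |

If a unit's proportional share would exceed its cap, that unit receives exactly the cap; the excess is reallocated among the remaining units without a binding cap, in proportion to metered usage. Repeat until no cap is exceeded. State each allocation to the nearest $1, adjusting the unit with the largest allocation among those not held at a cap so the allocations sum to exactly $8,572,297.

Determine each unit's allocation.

Unit PH2: $2,822,082; Unit G2: $2,991,715; Unit 4A: $2,758,500

Metered usage total: 9,653.
Pro-rata shares before constraints: Unit PH2 2,275,170.92; Unit G2 2,411,929.83; Unit 4A 3,885,196.25.
Cap binds for Unit 4A ($2,758,500); residual $5,813,797 reallocated over remaining metered usage 5,278.
Redistributed shares: Unit PH2 2,822,081.83 → $2,822,082; Unit G2 2,991,715.17 → $2,991,715.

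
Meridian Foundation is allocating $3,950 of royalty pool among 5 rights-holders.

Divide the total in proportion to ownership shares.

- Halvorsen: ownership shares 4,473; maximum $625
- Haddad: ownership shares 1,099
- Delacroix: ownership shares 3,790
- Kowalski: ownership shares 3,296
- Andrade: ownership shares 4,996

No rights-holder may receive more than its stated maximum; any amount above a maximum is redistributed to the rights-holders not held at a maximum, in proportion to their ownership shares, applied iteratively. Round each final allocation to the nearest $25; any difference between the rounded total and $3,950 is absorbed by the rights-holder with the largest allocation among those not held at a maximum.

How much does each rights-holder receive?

Halvorsen: $625 | Haddad: $275 | Delacroix: $950 | Kowalski: $825 | Andrade: $1,275

Total ownership shares = 17,654.
Pro-rata shares before constraints: Halvorsen 1,000.81; Haddad 245.90; Delacroix 847.99; Kowalski 737.46; Andrade 1,117.83.
Cap binds for Halvorsen ($625); remaining pool $3,325 reallocated over remaining ownership shares 13,181.
Remaining shares: Haddad 277.23 → $275; Delacroix 956.05 → $950; Kowalski 831.44 → $825; Andrade 1,260.28 → $1,250.
Rounding difference +$25 applied to Andrade → $1,275.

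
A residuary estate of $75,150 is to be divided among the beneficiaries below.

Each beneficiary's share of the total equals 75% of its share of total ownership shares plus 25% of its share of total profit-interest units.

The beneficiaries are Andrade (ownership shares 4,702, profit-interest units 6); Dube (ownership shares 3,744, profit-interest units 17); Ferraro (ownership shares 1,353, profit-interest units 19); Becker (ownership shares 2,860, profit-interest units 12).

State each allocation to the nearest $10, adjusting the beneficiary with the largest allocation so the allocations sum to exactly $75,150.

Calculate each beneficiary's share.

Andrade: $23,030 | Dube: $22,580 | Ferraro: $12,630 | Becker: $16,910

Totals — ownership shares 12,659, profit-interest units 54.
Blended shares (75% ownership shares + 25% profit-interest units): Andrade 0.3064; Dube 0.3005; Ferraro 0.1681; Becker 0.2250.
Pro-rata amounts: Andrade 23,022.52; Dube 22,584.24; Ferraro 12,634.47; Becker 16,908.77.
After rounding ($10): Andrade $23,020; Dube $22,580; Ferraro $12,630; Becker $16,910. Sum = $75,140.
Difference $75,150 − $75,140 = +$10 applied to largest allocation (Andrade): Andrade becomes $23,030.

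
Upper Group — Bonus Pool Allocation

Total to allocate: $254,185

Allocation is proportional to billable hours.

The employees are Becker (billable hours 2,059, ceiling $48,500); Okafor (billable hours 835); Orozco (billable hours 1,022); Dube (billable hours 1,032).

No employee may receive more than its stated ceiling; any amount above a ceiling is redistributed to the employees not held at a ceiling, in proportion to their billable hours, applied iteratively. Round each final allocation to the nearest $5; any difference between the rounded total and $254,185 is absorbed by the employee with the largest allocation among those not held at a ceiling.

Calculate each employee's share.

Becker: $48,500; Okafor: $59,450; Orozco: $72,760; Dube: $73,475

Combined billable hours = 4,948.
Unconstrained shares: Becker 105,773.43; Okafor 42,895.00; Orozco 52,501.43; Dube 53,015.14.
Cap binds for Becker ($48,500); remaining pool $205,685 reallocated over remaining billable hours 2,889.
Redistributed shares: Okafor 59,448.59 → $59,450; Orozco 72,762.23 → $72,760; Dube 73,474.18 → $73,475.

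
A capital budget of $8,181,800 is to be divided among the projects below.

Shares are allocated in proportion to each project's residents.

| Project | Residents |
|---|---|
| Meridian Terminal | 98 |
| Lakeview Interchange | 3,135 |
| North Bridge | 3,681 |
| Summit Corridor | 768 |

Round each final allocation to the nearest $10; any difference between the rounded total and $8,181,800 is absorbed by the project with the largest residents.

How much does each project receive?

Combined residents = 7,682.
Unrounded shares: Meridian Terminal 98/7,682 × $8,181,800 = 104,376.00; Lakeview Interchange 3,135/7,682 × $8,181,800 = 3,338,966.81; North Bridge 3,681/7,682 × $8,181,800 = 3,920,490.21; Summit Corridor 768/7,682 × $8,181,800 = 817,966.99.
Rounded to nearest $10: Meridian Terminal $104,380; Lakeview Interchange $3,338,970; North Bridge $3,920,490; Summit Corridor $817,970. Sum = $8,181,810.
Difference $8,181,800 − $8,181,810 = −$10 applied to largest residents (North Bridge): North Bridge becomes $3,920,480.

Meridian Terminal: $104,380 | Lakeview Interchange: $3,338,970 | North Bridge: $3,920,480 | Summit Corridor: $817,970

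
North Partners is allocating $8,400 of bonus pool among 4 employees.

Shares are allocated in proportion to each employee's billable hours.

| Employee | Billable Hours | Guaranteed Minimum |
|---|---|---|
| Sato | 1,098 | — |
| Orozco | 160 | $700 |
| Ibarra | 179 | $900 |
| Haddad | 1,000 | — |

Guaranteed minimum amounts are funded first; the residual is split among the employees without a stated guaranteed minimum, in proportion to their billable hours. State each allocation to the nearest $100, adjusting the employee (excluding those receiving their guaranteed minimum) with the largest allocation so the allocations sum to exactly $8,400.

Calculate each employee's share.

Sato: $3,600 | Orozco: $700 | Ibarra: $900 | Haddad: $3,200

Minimums first: Orozco $700; Ibarra $900. Residual $6,800.
Residual split over remaining billable hours 2,098: Sato 3,558.82 → $3,600; Haddad 3,241.18 → $3,200.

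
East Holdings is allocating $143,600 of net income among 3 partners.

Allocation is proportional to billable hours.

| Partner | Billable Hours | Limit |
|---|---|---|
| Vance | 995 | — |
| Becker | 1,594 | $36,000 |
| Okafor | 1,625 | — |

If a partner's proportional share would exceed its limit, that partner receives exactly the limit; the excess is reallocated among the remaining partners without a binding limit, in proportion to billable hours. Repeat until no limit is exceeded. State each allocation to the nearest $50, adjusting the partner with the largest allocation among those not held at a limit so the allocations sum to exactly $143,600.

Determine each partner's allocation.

Total billable hours = 4,214.
Unconstrained shares: Vance 33,906.50; Becker 54,318.56; Okafor 55,374.94.
Cap binds for Becker ($36,000); remaining pool $107,600 reallocated over remaining billable hours 2,620.
Remaining shares: Vance 40,863.36 → $40,850; Okafor 66,736.64 → $66,750.

Vance: $40,850; Becker: $36,000; Okafor: $66,750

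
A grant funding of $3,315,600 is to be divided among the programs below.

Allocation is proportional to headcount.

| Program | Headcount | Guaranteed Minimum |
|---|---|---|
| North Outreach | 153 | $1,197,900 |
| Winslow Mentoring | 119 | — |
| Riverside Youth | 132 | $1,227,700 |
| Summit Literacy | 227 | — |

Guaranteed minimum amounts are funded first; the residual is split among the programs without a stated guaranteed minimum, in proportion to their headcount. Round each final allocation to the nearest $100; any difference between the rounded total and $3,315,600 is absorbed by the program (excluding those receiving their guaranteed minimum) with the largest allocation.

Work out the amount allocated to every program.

North Outreach: $1,197,900 · Winslow Mentoring: $306,100 · Riverside Youth: $1,227,700 · Summit Literacy: $583,900

Fund the minimums — North Outreach $1,197,900; Riverside Youth $1,227,700. Balance $890,000.
Balance split over remaining headcount 346: Winslow Mentoring 306,098.27 → $306,100; Summit Literacy 583,901.73 → $583,900.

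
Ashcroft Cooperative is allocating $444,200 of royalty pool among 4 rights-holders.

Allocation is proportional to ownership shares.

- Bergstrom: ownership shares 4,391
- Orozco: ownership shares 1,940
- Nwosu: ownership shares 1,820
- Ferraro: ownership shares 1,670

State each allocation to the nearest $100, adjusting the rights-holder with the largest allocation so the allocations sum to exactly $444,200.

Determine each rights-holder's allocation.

Combined ownership shares = 9,821.
Raw shares: Bergstrom 4,391/9,821 × $444,200 = 198,603.22; Orozco 1,940/9,821 × $444,200 = 87,745.44; Nwosu 1,820/9,821 × $444,200 = 82,317.89; Ferraro 1,670/9,821 × $444,200 = 75,533.45.
After rounding ($100): Bergstrom $198,600; Orozco $87,700; Nwosu $82,300; Ferraro $75,500. Sum = $444,100.
Difference $444,200 − $444,100 = +$100 applied to largest allocation (Bergstrom): Bergstrom becomes $198,700.

Bergstrom: $198,700 · Orozco: $87,700 · Nwosu: $82,300 · Ferraro: $75,500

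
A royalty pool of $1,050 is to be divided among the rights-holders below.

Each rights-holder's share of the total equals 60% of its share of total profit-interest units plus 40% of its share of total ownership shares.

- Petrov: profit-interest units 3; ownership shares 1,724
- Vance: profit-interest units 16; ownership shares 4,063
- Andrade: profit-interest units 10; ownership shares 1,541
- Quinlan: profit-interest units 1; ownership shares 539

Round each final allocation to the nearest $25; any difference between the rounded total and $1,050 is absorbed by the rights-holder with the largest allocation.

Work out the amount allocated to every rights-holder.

Petrov: $150 · Vance: $550 · Andrade: $300 · Quinlan: $50

Profit-interest units total 30; ownership shares total 7,867.
Combined weights (60% profit-interest units + 40% ownership shares): Petrov 0.1477; Vance 0.5266; Andrade 0.2784; Quinlan 0.0474.
Pro-rata amounts: Petrov 155.04; Vance 552.91; Andrade 292.27; Quinlan 49.78.
After rounding ($25): Petrov $150; Vance $550; Andrade $300; Quinlan $50. Sum = $1,050.
Sum already equals the total — no adjustment.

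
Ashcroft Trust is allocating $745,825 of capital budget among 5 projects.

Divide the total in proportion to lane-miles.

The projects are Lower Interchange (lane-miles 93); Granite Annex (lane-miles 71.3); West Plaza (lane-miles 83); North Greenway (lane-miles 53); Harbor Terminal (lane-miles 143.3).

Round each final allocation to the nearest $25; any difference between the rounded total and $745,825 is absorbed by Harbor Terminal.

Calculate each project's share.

Sum of lane-miles: 443.6.
Pro-rata amounts: Lower Interchange 93/443.6 × $745,825 = 156,360.97; Granite Annex 71.3/443.6 × $745,825 = 119,876.74; West Plaza 83/443.6 × $745,825 = 139,547.96; North Greenway 53/443.6 × $745,825 = 89,108.94; Harbor Terminal 143.3/443.6 × $745,825 = 240,930.39.
Rounded to nearest $25: Lower Interchange $156,350; Granite Annex $119,875; West Plaza $139,550; North Greenway $89,100; Harbor Terminal $240,925. Sum = $745,800.
Difference $745,825 − $745,800 = +$25 applied to Harbor Terminal: Harbor Terminal becomes $240,950.

Lower Interchange: $156,350 | Granite Annex: $119,875 | West Plaza: $139,550 | North Greenway: $89,100 | Harbor Terminal: $240,950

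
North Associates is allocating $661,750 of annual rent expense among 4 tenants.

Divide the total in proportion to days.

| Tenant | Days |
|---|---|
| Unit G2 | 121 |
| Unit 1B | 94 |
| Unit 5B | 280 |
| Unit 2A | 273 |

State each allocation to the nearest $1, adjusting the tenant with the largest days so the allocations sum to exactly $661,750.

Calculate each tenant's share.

Combined days = 768.
Proportional shares: Unit G2 121/768 × $661,750 = 104,260.09; Unit 1B 94/768 × $661,750 = 80,995.44; Unit 5B 280/768 × $661,750 = 241,263.02; Unit 2A 273/768 × $661,750 = 235,231.45.
Rounded to nearest $1: Unit G2 $104,260; Unit 1B $80,995; Unit 5B $241,263; Unit 2A $235,231. Sum = $661,749.
Difference $661,750 − $661,749 = +$1 applied to largest days (Unit 5B): Unit 5B becomes $241,264.

Unit G2: $104,260 · Unit 1B: $80,995 · Unit 5B: $241,264 · Unit 2A: $235,231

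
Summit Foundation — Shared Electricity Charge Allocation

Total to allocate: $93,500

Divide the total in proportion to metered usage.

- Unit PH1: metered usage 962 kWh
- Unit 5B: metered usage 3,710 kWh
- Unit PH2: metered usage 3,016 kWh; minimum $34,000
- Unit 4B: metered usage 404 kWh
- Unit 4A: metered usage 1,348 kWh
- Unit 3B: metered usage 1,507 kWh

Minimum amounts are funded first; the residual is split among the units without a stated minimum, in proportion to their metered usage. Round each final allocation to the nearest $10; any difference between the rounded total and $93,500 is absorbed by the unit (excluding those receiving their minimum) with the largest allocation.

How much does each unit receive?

Unit PH1: $7,220; Unit 5B: $27,830; Unit PH2: $34,000; Unit 4B: $3,030; Unit 4A: $10,110; Unit 3B: $11,310

Minimums first: Unit PH2 $34,000. Remaining pool $59,500.
Remaining pool split over remaining metered usage 7,931: Unit PH1 7,217.12 → $7,220; Unit 5B 27,833.19 → $27,830; Unit 4B 3,030.89 → $3,030; Unit 4A 10,112.97 → $10,110; Unit 3B 11,305.83 → $11,310.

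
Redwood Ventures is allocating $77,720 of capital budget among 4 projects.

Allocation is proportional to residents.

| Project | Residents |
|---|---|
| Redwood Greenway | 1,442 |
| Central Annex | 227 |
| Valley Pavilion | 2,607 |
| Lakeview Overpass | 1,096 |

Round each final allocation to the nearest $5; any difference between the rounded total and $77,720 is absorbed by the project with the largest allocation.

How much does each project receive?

Total residents = 5,372.
Unrounded shares: Redwood Greenway 1,442/5,372 × $77,720 = 20,862.29; Central Annex 227/5,372 × $77,720 = 3,284.15; Valley Pavilion 2,607/5,372 × $77,720 = 37,717.06; Lakeview Overpass 1,096/5,372 × $77,720 = 15,856.50.
Rounded to nearest $5: Redwood Greenway $20,860; Central Annex $3,285; Valley Pavilion $37,715; Lakeview Overpass $15,855. Sum = $77,715.
Difference $77,720 − $77,715 = +$5 applied to largest allocation (Valley Pavilion): Valley Pavilion becomes $37,720.

Redwood Greenway: $20,860 | Central Annex: $3,285 | Valley Pavilion: $37,720 | Lakeview Overpass: $15,855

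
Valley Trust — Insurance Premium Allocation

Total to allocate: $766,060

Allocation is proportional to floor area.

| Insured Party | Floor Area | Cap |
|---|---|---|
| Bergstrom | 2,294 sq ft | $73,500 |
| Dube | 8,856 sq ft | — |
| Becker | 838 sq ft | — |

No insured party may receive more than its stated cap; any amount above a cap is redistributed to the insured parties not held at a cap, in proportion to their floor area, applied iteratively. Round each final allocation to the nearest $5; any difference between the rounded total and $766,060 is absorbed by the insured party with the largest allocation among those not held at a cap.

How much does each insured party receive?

Floor area total: 11,988.
Unconstrained shares: Bergstrom 146,591.73; Dube 565,918.20; Becker 53,550.07.
Capped: Bergstrom ($73,500); balance $692,560 reallocated over remaining floor area 9,694.
Remaining shares: Dube 632,691.50 → $632,690; Becker 59,868.50 → $59,870.

Bergstrom: $73,500 | Dube: $632,690 | Becker: $59,870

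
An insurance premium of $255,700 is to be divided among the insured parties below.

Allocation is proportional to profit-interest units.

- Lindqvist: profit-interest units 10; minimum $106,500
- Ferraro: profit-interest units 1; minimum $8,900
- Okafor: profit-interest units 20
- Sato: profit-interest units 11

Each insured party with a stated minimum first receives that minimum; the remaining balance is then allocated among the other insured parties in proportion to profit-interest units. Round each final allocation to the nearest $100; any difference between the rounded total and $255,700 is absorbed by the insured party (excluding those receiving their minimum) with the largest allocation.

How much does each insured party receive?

Minimums first: Lindqvist $106,500; Ferraro $8,900. Residual $140,300.
Residual split over remaining profit-interest units 31: Okafor 90,516.13 → $90,500; Sato 49,783.87 → $49,800.

Lindqvist: $106,500; Ferraro: $8,900; Okafor: $90,500; Sato: $49,800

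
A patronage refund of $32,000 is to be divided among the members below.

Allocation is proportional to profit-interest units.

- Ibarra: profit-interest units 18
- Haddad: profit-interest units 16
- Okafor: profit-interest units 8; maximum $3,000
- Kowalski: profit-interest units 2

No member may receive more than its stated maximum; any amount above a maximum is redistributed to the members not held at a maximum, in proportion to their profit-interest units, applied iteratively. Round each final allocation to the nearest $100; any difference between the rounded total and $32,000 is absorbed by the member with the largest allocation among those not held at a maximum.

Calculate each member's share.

Sum of profit-interest units: 44.
Proportional shares (ignoring caps): Ibarra 13,090.91; Haddad 11,636.36; Okafor 5,818.18; Kowalski 1,454.55.
Held at cap: Okafor ($3,000); residual $29,000 reallocated over remaining profit-interest units 36.
Redistributed shares: Ibarra 14,500.00 → $14,500; Haddad 12,888.89 → $12,900; Kowalski 1,611.11 → $1,600.

Ibarra: $14,500 · Haddad: $12,900 · Okafor: $3,000 · Kowalski: $1,600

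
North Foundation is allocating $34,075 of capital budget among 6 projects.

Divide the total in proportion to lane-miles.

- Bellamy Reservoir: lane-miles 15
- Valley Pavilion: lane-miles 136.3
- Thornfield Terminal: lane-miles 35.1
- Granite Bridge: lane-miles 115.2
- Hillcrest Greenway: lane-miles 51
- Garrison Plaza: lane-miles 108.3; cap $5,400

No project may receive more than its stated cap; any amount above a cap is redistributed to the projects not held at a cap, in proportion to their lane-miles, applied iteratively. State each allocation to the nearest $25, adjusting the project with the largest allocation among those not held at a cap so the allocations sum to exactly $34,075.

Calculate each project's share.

Bellamy Reservoir: $1,225 | Valley Pavilion: $11,075 | Thornfield Terminal: $2,850 | Granite Bridge: $9,375 | Hillcrest Greenway: $4,150 | Garrison Plaza: $5,400

Lane-miles total: 460.9.
Unconstrained shares: Bellamy Reservoir 1,108.97; Valley Pavilion 10,076.86; Thornfield Terminal 2,594.99; Granite Bridge 8,516.90; Hillcrest Greenway 3,770.50; Garrison Plaza 8,006.77.
Cap binds for Garrison Plaza ($5,400); remaining pool $28,675 reallocated over remaining lane-miles 352.6.
Redistributed shares: Bellamy Reservoir 1,219.87 → $1,225; Valley Pavilion 11,084.52 → $11,075; Thornfield Terminal 2,854.49 → $2,850; Granite Bridge 9,368.58 → $9,375; Hillcrest Greenway 4,147.55 → $4,150.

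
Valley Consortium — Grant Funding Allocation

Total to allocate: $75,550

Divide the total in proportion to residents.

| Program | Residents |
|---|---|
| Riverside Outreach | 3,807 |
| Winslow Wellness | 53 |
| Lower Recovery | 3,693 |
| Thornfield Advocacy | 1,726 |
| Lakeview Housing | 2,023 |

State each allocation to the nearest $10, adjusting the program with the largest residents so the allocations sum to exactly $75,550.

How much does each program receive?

Riverside Outreach: $25,450 | Winslow Wellness: $350 | Lower Recovery: $24,690 | Thornfield Advocacy: $11,540 | Lakeview Housing: $13,520

Total residents = 3,807 + 53 + 3,693 + 1,726 + 2,023 = 11,302.
Pro-rata amounts: Riverside Outreach 25,448.49; Winslow Wellness 354.29; Lower Recovery 24,686.44; Thornfield Advocacy 11,537.72; Lakeview Housing 13,523.06.
After rounding ($10): Riverside Outreach $25,450; Winslow Wellness $350; Lower Recovery $24,690; Thornfield Advocacy $11,540; Lakeview Housing $13,520. Sum = $75,550.
No rounding difference to absorb.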